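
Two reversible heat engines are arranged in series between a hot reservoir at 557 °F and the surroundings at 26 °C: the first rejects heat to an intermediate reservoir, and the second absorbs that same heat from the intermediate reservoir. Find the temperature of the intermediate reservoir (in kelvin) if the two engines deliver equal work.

T_H = 557 °F → (557 − 32) × 5/9 = 291.67 °C = 564.82 K.
T_C = 26 °C → 26 + 273.15 = 299.15 K.
For reversible stages Q_m = Q_H·(T_m/T_H). Setting W₁ = Q_H(1 − T_m/T_H) equal to W₂ = Q_m(1 − T_C/T_m) = Q_H·(T_m − T_C)/T_H gives T_H − T_m = T_m − T_C, so T_m = (T_H + T_C)/2 = (564.82 + 299.15)/2 = 432 K.

T_m ≈ 432 K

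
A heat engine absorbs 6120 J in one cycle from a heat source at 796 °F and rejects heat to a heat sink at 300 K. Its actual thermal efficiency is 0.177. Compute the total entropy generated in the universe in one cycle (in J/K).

T_H = 796 °F → (796 − 32) × 5/9 = 424.44 °C = 697.59 K.
W = η·Q_H = 0.177 × 6120 = 1083 J, so Q_C = Q_H − W = 5037 J.
Entropy balance on the reservoirs: −Q_H/T_H = -8.773 J/K, +Q_C/T_C = 16.79 J/K.
ΔS_univ = −Q_H/T_H + Q_C/T_C = 8.02 J/K (> 0, since η = 0.177 < η_Carnot = 0.570).

ΔS_univ ≈ 8.02 J/K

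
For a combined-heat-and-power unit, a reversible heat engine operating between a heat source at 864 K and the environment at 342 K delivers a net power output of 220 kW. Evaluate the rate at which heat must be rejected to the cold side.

Q̇_C ≈ 144 kW

Carnot efficiency: η = 1 − T_C/T_H = 1 − 342.00/864.00 = 0.6042.
Since Q_C/Q_H = T_C/T_H and Q_H = W/η, Q_C = W·T_C/(T_H − T_C) = 220 × 342.00/522.00 = 144 kW.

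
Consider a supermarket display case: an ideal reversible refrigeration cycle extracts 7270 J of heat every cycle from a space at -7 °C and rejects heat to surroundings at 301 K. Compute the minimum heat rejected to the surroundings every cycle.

T_C = -7 °C → -7 + 273.15 = 266.15 K.
For a reversible cycle Q_H/Q_C = T_H/T_C, so Q_H = Q_C·T_H/T_C = 7270 × 301.00/266.15 = 8220 J.

Q_H ≈ 8220 J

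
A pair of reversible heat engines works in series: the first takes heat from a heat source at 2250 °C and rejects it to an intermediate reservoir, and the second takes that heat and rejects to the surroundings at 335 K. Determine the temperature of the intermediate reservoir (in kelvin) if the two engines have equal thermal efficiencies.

T_H = 2250 °C → 2250 + 273.15 = 2523.15 K.
Equal efficiencies require 1 − T_m/T_H = 1 − T_C/T_m, i.e. T_m/T_H = T_C/T_m, so T_m = √(T_H·T_C) = √(2523.15 × 335.00) = 919 K.

T_m ≈ 919 K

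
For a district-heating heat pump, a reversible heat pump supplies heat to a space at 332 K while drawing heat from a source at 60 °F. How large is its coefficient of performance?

T_C = 60 °F → (60 − 32) × 5/9 = 15.56 °C = 288.71 K.
The Carnot heat-pump COP is COP_HP = T_H/(T_H − T_C) = 332.00/(332.00 − 288.71) = 7.668.

COP_HP ≈ 7.668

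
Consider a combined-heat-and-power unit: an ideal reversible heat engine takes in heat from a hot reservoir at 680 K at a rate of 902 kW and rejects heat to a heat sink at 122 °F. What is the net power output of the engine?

T_C = 122 °F → (122 − 32) × 5/9 = 50.00 °C = 323.15 K.
η_rev = 1 − T_C/T_H = 1 − 323.15/680.00 = 0.5248.
W = η·Q_H = 0.5248 × 902 = 473 kW.

Ẇ ≈ 473 kW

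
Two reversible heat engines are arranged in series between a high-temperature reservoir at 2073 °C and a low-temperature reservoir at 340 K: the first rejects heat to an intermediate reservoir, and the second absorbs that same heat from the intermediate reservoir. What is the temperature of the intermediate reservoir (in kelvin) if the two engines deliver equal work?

T_m ≈ 1340 K

T_H = 2073 °C → 2073 + 273.15 = 2346.15 K.
For reversible stages Q_m = Q_H·(T_m/T_H). Setting W₁ = Q_H(1 − T_m/T_H) equal to W₂ = Q_m(1 − T_C/T_m) = Q_H·(T_m − T_C)/T_H gives T_H − T_m = T_m − T_C, so T_m = (T_H + T_C)/2 = (2346.15 + 340.00)/2 = 1340 K.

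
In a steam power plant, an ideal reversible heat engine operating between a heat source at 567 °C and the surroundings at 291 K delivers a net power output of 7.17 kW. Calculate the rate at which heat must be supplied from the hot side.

T_H = 567 °C → 567 + 273.15 = 840.15 K.
Carnot efficiency: η = 1 − T_C/T_H = 1 − 291.00/840.15 = 0.6536.
Q_H = W/η = 7.17/0.6536 = 10.97 kW.

Q̇_H ≈ 10.97 kW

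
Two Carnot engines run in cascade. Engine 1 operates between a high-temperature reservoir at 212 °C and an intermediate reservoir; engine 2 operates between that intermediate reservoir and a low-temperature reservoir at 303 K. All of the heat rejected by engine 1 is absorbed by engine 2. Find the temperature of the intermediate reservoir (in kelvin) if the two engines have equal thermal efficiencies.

T_H = 212 °C → 212 + 273.15 = 485.15 K.
Equal efficiencies require 1 − T_m/T_H = 1 − T_C/T_m, i.e. T_m/T_H = T_C/T_m, so T_m = √(T_H·T_C) = √(485.15 × 303.00) = 383.4 K.

T_m ≈ 383.4 K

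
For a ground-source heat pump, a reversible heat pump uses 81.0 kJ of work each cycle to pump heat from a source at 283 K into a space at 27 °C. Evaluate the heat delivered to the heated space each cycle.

T_H = 27 °C → 27 + 273.15 = 300.15 K.
Reversible heating COP: COP_HP = T_H/(T_H − T_C) = 300.15/17.15 = 17.5015.
Q_H = COP_HP · W = 17.5015 × 81.0 = 1418 kJ.

Q_H ≈ 1418 kJ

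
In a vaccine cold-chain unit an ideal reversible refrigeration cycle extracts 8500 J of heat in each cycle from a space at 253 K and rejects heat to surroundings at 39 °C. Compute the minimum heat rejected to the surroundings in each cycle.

T_H = 39 °C → 39 + 273.15 = 312.15 K.
For a reversible cycle Q_H/Q_C = T_H/T_C, so Q_H = Q_C·T_H/T_C = 8500 × 312.15/253.00 = 10490 J.

Q_H ≈ 10490 J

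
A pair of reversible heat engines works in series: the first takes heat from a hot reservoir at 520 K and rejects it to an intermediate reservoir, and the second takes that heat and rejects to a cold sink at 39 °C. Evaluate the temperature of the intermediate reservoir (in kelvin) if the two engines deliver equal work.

T_m ≈ 416.1 K

T_C = 39 °C → 39 + 273.15 = 312.15 K.
For reversible stages Q_m = Q_H·(T_m/T_H). Setting W₁ = Q_H(1 − T_m/T_H) equal to W₂ = Q_m(1 − T_C/T_m) = Q_H·(T_m − T_C)/T_H gives T_H − T_m = T_m − T_C, so T_m = (T_H + T_C)/2 = (520.00 + 312.15)/2 = 416.1 K.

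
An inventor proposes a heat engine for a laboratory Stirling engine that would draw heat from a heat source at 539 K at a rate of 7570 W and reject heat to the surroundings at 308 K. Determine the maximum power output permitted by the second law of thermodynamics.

Ẇ_max ≈ 3240 W

The second-law ceiling is the Carnot efficiency, η_max = 1 − T_C/T_H = 1 − 308.00/539.00 = 0.4286.
W_max = η_max · Q_H = 0.4286 × 7570 = 3240 W.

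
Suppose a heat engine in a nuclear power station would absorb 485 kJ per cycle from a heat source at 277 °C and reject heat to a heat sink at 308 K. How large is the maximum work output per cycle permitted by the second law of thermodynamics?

T_H = 277 °C → 277 + 273.15 = 550.15 K.
No engine can exceed the Carnot limit: η_max = 1 − T_C/T_H = 1 − 308.00/550.15 = 0.4402.
W_max = η_max · Q_H = 0.4402 × 485 = 213 kJ.

W_max ≈ 213 kJ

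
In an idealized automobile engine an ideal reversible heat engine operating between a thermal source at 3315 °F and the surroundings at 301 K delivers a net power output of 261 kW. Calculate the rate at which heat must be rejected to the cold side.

T_H = 3315 °F → (3315 − 32) × 5/9 = 1823.89 °C = 2097.04 K.
Carnot efficiency: η = 1 − T_C/T_H = 1 − 301.00/2097.04 = 0.8565.
Since Q_C/Q_H = T_C/T_H and Q_H = W/η, Q_C = W·T_C/(T_H − T_C) = 261 × 301.00/1796.04 = 43.7 kW.

Q̇_C ≈ 43.7 kW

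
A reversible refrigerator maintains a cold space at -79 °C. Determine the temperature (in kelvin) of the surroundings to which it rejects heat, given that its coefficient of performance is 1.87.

T_C = -79 °C → -79 + 273.15 = 194.15 K.
COP_R = T_C/(T_H − T_C) ⇒ T_H = T_C·(1 + 1/COP_R) = 194.15 × (1 + 1/1.87) = 298.0 K.

T_H ≈ 298.0 K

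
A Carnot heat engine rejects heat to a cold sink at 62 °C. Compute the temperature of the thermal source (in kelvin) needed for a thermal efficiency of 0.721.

T_C = 62 °C → 62 + 273.15 = 335.15 K.
From η = 1 − T_C/T_H, solving for T_H gives T_H = T_C/(1 − η) = 335.15/(1 − 0.721) = 1201 K.

T_H ≈ 1201 K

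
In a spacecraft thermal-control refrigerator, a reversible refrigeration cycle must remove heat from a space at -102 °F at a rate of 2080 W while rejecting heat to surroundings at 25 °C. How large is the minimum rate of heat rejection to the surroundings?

Q̇_H ≈ 3121 W

T_H = 25 °C → 25 + 273.15 = 298.15 K.
T_C = -102 °F → (-102 − 32) × 5/9 = -74.44 °C = 198.71 K.
For a reversible cycle Q_H/Q_C = T_H/T_C, so Q_H = Q_C·T_H/T_C = 2080 × 298.15/198.71 = 3121 W.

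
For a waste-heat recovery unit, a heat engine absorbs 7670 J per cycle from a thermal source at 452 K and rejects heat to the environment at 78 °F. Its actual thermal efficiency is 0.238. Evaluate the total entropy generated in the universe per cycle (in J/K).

ΔS_univ ≈ 2.60 J/K

T_C = 78 °F → (78 − 32) × 5/9 = 25.56 °C = 298.71 K.
W = η·Q_H = 0.238 × 7670 = 1825 J, so Q_C = Q_H − W = 5845 J.
Entropy balance on the reservoirs: −Q_H/T_H = -16.97 J/K, +Q_C/T_C = 19.57 J/K.
ΔS_univ = −Q_H/T_H + Q_C/T_C = 2.60 J/K (> 0, since η = 0.238 < η_Carnot = 0.339).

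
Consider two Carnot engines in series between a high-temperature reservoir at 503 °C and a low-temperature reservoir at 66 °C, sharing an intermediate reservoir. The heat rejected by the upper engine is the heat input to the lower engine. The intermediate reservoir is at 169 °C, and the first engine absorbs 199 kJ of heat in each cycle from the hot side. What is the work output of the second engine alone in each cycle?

T_H = 503 °C → 503 + 273.15 = 776.15 K.
T_C = 66 °C → 66 + 273.15 = 339.15 K.
T_m = 169 °C → 169 + 273.15 = 442.15 K.
Heat entering the second stage: Q_m = Q_H·(T_m/T_H) = 199 × 442.15/776.15 = 113 kJ.
Second-stage efficiency η₂ = 1 − T_C/T_m = 1 − 339.15/442.15 = 0.2330, so W₂ = η₂·Q_m = 26.4 kJ.

W₂ ≈ 26.4 kJ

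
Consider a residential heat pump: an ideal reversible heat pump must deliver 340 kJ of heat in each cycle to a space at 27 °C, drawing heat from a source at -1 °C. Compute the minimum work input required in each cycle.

T_H = 27 °C → 27 + 273.15 = 300.15 K.
T_C = -1 °C → -1 + 273.15 = 272.15 K.
For a reversible heat pump, COP_HP = T_H/(T_H − T_C) = 300.15/28.00 = 10.7196.
W = Q_H/COP_HP = 340/10.7196 = 31.7 kJ.

W_in ≈ 31.7 kJ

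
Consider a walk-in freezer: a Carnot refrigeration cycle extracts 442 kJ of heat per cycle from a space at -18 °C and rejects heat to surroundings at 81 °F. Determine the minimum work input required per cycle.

T_H = 81 °F → (81 − 32) × 5/9 = 27.22 °C = 300.37 K.
T_C = -18 °C → -18 + 273.15 = 255.15 K.
COP_R = T_C/(T_H − T_C) = 255.15/45.22 = 5.6421.
W = Q_C/COP_R = 442/5.6421 = 78.34 kJ.

W_in ≈ 78.34 kJ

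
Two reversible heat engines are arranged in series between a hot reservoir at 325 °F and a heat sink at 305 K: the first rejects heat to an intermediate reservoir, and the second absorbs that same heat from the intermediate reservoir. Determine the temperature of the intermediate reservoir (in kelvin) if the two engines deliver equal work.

T_m ≈ 370 K

T_H = 325 °F → (325 − 32) × 5/9 = 162.78 °C = 435.93 K.
For reversible stages Q_m = Q_H·(T_m/T_H). Setting W₁ = Q_H(1 − T_m/T_H) equal to W₂ = Q_m(1 − T_C/T_m) = Q_H·(T_m − T_C)/T_H gives T_H − T_m = T_m − T_C, so T_m = (T_H + T_C)/2 = (435.93 + 305.00)/2 = 370 K.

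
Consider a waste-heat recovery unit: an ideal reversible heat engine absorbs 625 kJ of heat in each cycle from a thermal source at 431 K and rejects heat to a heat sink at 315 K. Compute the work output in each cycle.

The Carnot efficiency is η = 1 − T_C/T_H = 1 − 315.00/431.00 = 0.2691.
W = η·Q_H = 0.2691 × 625 = 168.2 kJ.

W ≈ 168.2 kJ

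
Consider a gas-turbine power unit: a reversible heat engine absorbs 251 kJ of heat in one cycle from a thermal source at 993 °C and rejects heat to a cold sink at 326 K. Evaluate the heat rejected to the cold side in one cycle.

Q_C ≈ 64.63 kJ

T_H = 993 °C → 993 + 273.15 = 1266.15 K.
The Carnot efficiency is η = 1 − T_C/T_H = 1 − 326.00/1266.15 = 0.7425.
For a reversible cycle Q_C/Q_H = T_C/T_H, so Q_C = 251 × 326.00/1266.15 = 64.63 kJ.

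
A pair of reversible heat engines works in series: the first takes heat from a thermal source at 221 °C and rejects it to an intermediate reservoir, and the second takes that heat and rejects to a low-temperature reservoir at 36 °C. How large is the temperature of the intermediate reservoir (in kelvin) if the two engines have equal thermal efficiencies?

T_m ≈ 390.9 K

T_H = 221 °C → 221 + 273.15 = 494.15 K.
T_C = 36 °C → 36 + 273.15 = 309.15 K.
Equal efficiencies require 1 − T_m/T_H = 1 − T_C/T_m, i.e. T_m/T_H = T_C/T_m, so T_m = √(T_H·T_C) = √(494.15 × 309.15) = 390.9 K.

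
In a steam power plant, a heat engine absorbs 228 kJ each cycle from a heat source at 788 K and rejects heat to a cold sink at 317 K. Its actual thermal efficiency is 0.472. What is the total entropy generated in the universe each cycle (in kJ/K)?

W = η·Q_H = 0.472 × 228 = 107.6 kJ, so Q_C = Q_H − W = 120.4 kJ.
Reservoir entropy changes: ΔS_H = −Q_H/T_H = −228/788.00 = -0.2893 kJ/K and ΔS_C = +Q_C/T_C = 120.4/317.00 = 0.3798 kJ/K.
ΔS_univ = −Q_H/T_H + Q_C/T_C = 0.0904 kJ/K (> 0, since η = 0.472 < η_Carnot = 0.598).

ΔS_univ ≈ 0.0904 kJ/K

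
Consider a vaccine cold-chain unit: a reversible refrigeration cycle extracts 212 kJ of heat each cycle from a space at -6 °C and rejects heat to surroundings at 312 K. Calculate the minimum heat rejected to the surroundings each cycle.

Q_H ≈ 248 kJ

T_C = -6 °C → -6 + 273.15 = 267.15 K.
For a reversible cycle Q_H/Q_C = T_H/T_C, so Q_H = Q_C·T_H/T_C = 212 × 312.00/267.15 = 248 kJ.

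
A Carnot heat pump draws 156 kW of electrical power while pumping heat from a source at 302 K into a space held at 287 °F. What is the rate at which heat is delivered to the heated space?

T_H = 287 °F → (287 − 32) × 5/9 = 141.67 °C = 414.82 K.
The Carnot heat-pump COP is COP_HP = T_H/(T_H − T_C) = 414.82/112.82 = 3.6769.
Q_H = COP_HP · W = 3.6769 × 156 = 573.6 kW.

Q̇_H ≈ 573.6 kW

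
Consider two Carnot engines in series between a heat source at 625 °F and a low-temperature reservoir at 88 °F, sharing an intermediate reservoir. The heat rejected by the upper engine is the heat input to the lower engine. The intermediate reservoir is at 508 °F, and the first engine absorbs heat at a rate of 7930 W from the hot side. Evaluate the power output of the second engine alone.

T_H = 625 °F → (625 − 32) × 5/9 = 329.44 °C = 602.59 K.
T_C = 88 °F → (88 − 32) × 5/9 = 31.11 °C = 304.26 K.
T_m = 508 °F → (508 − 32) × 5/9 = 264.44 °C = 537.59 K.
Heat entering the second stage: Q_m = Q_H·(T_m/T_H) = 7930 × 537.59/602.59 = 7070 W.
Second-stage efficiency η₂ = 1 − T_C/T_m = 1 − 304.26/537.59 = 0.4340, so W₂ = η₂·Q_m = 3070 W.

Ẇ₂ ≈ 3070 W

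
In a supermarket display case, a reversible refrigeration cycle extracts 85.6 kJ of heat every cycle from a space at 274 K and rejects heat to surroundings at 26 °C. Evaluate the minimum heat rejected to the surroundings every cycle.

T_H = 26 °C → 26 + 273.15 = 299.15 K.
For a reversible cycle Q_H/Q_C = T_H/T_C, so Q_H = Q_C·T_H/T_C = 85.6 × 299.15/274.00 = 93.46 kJ.

Q_H ≈ 93.46 kJ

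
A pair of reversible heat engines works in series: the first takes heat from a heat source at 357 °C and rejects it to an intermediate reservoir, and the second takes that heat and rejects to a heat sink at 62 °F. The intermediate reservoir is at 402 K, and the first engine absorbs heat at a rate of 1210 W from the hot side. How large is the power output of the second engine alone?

Ẇ₂ ≈ 215.4 W

T_H = 357 °C → 357 + 273.15 = 630.15 K.
T_C = 62 °F → (62 − 32) × 5/9 = 16.67 °C = 289.82 K.
Heat entering the second stage: Q_m = Q_H·(T_m/T_H) = 1210 × 402.00/630.15 = 771.9 W.
Second-stage efficiency η₂ = 1 − T_C/T_m = 1 − 289.82/402.00 = 0.2791, so W₂ = η₂·Q_m = 215.4 W.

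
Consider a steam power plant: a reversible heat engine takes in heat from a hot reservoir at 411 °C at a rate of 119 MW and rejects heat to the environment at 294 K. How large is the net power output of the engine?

Ẇ ≈ 67.9 MW

T_H = 411 °C → 411 + 273.15 = 684.15 K.
The Carnot efficiency is η = 1 − T_C/T_H = 1 − 294.00/684.15 = 0.5703.
W = η·Q_H = 0.5703 × 119 = 67.9 MW.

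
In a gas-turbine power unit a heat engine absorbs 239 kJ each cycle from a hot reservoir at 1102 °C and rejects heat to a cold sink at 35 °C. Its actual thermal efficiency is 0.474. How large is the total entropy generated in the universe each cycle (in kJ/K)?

ΔS_univ ≈ 0.234 kJ/K

T_H = 1102 °C → 1102 + 273.15 = 1375.15 K.
T_C = 35 °C → 35 + 273.15 = 308.15 K.
W = η·Q_H = 0.474 × 239 = 113.3 kJ, so Q_C = Q_H − W = 125.7 kJ.
Entropy balance on the reservoirs: −Q_H/T_H = -0.1738 kJ/K, +Q_C/T_C = 0.4080 kJ/K.
ΔS_univ = −Q_H/T_H + Q_C/T_C = 0.234 kJ/K (> 0, since η = 0.474 < η_Carnot = 0.776).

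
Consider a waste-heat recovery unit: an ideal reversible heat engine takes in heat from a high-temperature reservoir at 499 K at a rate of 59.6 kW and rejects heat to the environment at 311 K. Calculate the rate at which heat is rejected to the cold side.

η_rev = 1 − T_C/T_H = 1 − 311.00/499.00 = 0.3768.
For a reversible cycle Q_C/Q_H = T_C/T_H, so Q_C = 59.6 × 311.00/499.00 = 37.1 kW.

Q̇_C ≈ 37.1 kW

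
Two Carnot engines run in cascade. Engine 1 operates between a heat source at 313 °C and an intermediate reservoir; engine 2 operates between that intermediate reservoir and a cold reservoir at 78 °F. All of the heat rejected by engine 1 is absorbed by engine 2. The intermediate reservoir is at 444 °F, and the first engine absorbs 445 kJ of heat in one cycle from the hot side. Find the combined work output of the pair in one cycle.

T_H = 313 °C → 313 + 273.15 = 586.15 K.
T_C = 78 °F → (78 − 32) × 5/9 = 25.56 °C = 298.71 K.
Two reversible stages in series are equivalent to a single Carnot engine between T_H and T_C, so η_total = 1 − T_C/T_H = 1 − 298.71/586.15 = 0.4904.
W_total = η_total · Q_H = 0.4904 × 445 = 218 kJ.

W_total ≈ 218 kJ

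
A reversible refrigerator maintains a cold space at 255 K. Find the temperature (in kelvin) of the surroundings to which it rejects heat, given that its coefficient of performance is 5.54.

COP_R = T_C/(T_H − T_C) ⇒ T_H = T_C·(1 + 1/COP_R) = 255.00 × (1 + 1/5.54) = 301 K.

T_H ≈ 301 K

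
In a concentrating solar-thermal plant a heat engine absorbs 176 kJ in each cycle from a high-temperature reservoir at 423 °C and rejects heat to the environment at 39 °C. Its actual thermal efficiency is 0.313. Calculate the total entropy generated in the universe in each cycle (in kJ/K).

ΔS_univ ≈ 0.135 kJ/K

T_H = 423 °C → 423 + 273.15 = 696.15 K.
T_C = 39 °C → 39 + 273.15 = 312.15 K.
W = η·Q_H = 0.313 × 176 = 55.09 kJ, so Q_C = Q_H − W = 120.9 kJ.
Entropy balance on the reservoirs: −Q_H/T_H = -0.2528 kJ/K, +Q_C/T_C = 0.3874 kJ/K.
ΔS_univ = −Q_H/T_H + Q_C/T_C = 0.135 kJ/K (> 0, since η = 0.313 < η_Carnot = 0.552).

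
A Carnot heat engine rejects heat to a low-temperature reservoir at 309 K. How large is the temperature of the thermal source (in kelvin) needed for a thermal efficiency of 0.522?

From η = 1 − T_C/T_H, solving for T_H gives T_H = T_C/(1 − η) = 309.00/(1 − 0.522) = 646 K.

T_H ≈ 646 K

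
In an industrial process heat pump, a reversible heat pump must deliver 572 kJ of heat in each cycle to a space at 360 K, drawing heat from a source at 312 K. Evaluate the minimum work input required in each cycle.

The Carnot heat-pump COP is COP_HP = T_H/(T_H − T_C) = 360.00/48.00 = 7.5000.
W = Q_H/COP_HP = 572/7.5000 = 76.3 kJ.

W_in ≈ 76.3 kJ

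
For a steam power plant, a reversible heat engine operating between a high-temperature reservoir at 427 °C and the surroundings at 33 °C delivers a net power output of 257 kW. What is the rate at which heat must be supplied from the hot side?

Q̇_H ≈ 457 kW

T_H = 427 °C → 427 + 273.15 = 700.15 K.
T_C = 33 °C → 33 + 273.15 = 306.15 K.
For a reversible engine, η = 1 − T_C/T_H = 1 − 306.15/700.15 = 0.5627.
Q_H = W/η = 257/0.5627 = 457 kW.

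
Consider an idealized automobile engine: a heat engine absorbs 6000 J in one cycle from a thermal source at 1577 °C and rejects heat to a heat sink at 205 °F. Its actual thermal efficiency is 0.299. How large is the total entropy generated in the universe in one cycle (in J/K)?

ΔS_univ ≈ 8.147 J/K

T_H = 1577 °C → 1577 + 273.15 = 1850.15 K.
T_C = 205 °F → (205 − 32) × 5/9 = 96.11 °C = 369.26 K.
W = η·Q_H = 0.299 × 6000 = 1794 J, so Q_C = Q_H − W = 4206 J.
Entropy balance on the reservoirs: −Q_H/T_H = -3.243 J/K, +Q_C/T_C = 11.39 J/K.
ΔS_univ = −Q_H/T_H + Q_C/T_C = 8.147 J/K (> 0, since η = 0.299 < η_Carnot = 0.800).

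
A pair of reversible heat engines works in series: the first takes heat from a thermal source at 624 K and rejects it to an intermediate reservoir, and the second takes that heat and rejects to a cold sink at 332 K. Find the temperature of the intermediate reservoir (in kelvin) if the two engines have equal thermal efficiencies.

Equal efficiencies require 1 − T_m/T_H = 1 − T_C/T_m, i.e. T_m/T_H = T_C/T_m, so T_m = √(T_H·T_C) = √(624.00 × 332.00) = 455 K.

T_m ≈ 455 K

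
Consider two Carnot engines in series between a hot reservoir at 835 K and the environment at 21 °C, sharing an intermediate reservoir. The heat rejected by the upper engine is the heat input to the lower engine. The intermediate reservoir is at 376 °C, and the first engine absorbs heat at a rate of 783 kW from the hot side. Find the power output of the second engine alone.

Ẇ₂ ≈ 333 kW

T_C = 21 °C → 21 + 273.15 = 294.15 K.
T_m = 376 °C → 376 + 273.15 = 649.15 K.
Heat entering the second stage: Q_m = Q_H·(T_m/T_H) = 783 × 649.15/835.00 = 609 kW.
Second-stage efficiency η₂ = 1 − T_C/T_m = 1 − 294.15/649.15 = 0.5469, so W₂ = η₂·Q_m = 333 kW.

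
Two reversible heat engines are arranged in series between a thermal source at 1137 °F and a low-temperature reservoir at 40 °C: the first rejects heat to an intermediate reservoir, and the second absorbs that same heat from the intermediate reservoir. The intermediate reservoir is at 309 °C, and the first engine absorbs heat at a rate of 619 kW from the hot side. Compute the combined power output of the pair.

T_H = 1137 °F → (1137 − 32) × 5/9 = 613.89 °C = 887.04 K.
T_C = 40 °C → 40 + 273.15 = 313.15 K.
Two reversible stages in series are equivalent to a single Carnot engine between T_H and T_C, so η_total = 1 − T_C/T_H = 1 − 313.15/887.04 = 0.6470.
W_total = η_total · Q_H = 0.6470 × 619 = 400 kW.

Ẇ_total ≈ 400 kW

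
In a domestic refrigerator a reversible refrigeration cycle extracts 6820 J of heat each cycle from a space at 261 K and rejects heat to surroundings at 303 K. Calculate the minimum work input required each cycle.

W_in ≈ 1097 J

The reversible coefficient of performance is COP_R = T_C/(T_H − T_C) = 261.00/42.00 = 6.2143.
W = Q_C/COP_R = 6820/6.2143 = 1097 J.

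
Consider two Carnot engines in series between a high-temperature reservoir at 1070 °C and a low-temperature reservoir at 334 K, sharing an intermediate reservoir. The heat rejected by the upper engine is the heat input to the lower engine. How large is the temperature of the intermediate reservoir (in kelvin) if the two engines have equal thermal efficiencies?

T_m ≈ 670 K

T_H = 1070 °C → 1070 + 273.15 = 1343.15 K.
Equal efficiencies require 1 − T_m/T_H = 1 − T_C/T_m, i.e. T_m/T_H = T_C/T_m, so T_m = √(T_H·T_C) = √(1343.15 × 334.00) = 670 K.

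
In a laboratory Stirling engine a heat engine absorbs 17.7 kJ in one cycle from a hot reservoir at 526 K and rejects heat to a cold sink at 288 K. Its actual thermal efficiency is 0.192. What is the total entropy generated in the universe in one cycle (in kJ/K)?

ΔS_univ ≈ 0.01601 kJ/K

W = η·Q_H = 0.192 × 17.7 = 3.398 kJ, so Q_C = Q_H − W = 14.30 kJ.
Reservoir entropy changes: ΔS_H = −Q_H/T_H = −17.7/526.00 = -0.03365 kJ/K and ΔS_C = +Q_C/T_C = 14.30/288.00 = 0.04966 kJ/K.
ΔS_univ = −Q_H/T_H + Q_C/T_C = 0.01601 kJ/K (> 0, since η = 0.192 < η_Carnot = 0.452).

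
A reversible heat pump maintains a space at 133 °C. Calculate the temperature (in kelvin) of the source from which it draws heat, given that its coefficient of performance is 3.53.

T_C ≈ 291 K

T_H = 133 °C → 133 + 273.15 = 406.15 K.
COP_HP = T_H/(T_H − T_C) ⇒ T_C = T_H·(COP_HP − 1)/COP_HP = 406.15 × (3.53 − 1)/3.53 = 291 K.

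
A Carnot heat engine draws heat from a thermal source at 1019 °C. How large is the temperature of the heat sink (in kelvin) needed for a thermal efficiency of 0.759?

T_H = 1019 °C → 1019 + 273.15 = 1292.15 K.
From η = 1 − T_C/T_H, T_C = T_H·(1 − η) = 1292.15 × (1 − 0.759) = 311 K.

T_C ≈ 311 K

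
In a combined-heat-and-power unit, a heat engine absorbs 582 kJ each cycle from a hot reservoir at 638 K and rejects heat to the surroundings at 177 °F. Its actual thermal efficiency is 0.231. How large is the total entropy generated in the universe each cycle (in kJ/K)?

ΔS_univ ≈ 0.353 kJ/K

T_C = 177 °F → (177 − 32) × 5/9 = 80.56 °C = 353.71 K.
W = η·Q_H = 0.231 × 582 = 134.4 kJ, so Q_C = Q_H − W = 447.6 kJ.
The hot reservoir loses entropy Q_H/T_H = 582/638.00 = 0.9122 kJ/K; the cold reservoir gains Q_C/T_C = 447.6/353.71 = 1.265 kJ/K.
ΔS_univ = −Q_H/T_H + Q_C/T_C = 0.353 kJ/K (> 0, since η = 0.231 < η_Carnot = 0.446).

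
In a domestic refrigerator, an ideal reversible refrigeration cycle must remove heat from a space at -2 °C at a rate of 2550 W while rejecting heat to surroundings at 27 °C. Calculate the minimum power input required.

Ẇ_in ≈ 272.7 W

T_H = 27 °C → 27 + 273.15 = 300.15 K.
T_C = -2 °C → -2 + 273.15 = 271.15 K.
The reversible coefficient of performance is COP_R = T_C/(T_H − T_C) = 271.15/29.00 = 9.3500.
W = Q_C/COP_R = 2550/9.3500 = 272.7 W.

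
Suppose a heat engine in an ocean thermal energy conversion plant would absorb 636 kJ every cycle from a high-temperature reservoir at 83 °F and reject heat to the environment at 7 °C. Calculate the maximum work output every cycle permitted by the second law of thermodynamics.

T_H = 83 °F → (83 − 32) × 5/9 = 28.33 °C = 301.48 K.
T_C = 7 °C → 7 + 273.15 = 280.15 K.
By the Carnot theorem, η_max = 1 − T_C/T_H = 1 − 280.15/301.48 = 0.0708.
W_max = η_max · Q_H = 0.0708 × 636 = 45.0 kJ.

W_max ≈ 45.0 kJ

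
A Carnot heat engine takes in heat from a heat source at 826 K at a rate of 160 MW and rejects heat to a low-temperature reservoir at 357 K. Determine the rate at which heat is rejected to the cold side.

Q̇_C ≈ 69.15 MW

η_rev = 1 − T_C/T_H = 1 − 357.00/826.00 = 0.5678.
For a reversible cycle Q_C/Q_H = T_C/T_H, so Q_C = 160 × 357.00/826.00 = 69.15 MW.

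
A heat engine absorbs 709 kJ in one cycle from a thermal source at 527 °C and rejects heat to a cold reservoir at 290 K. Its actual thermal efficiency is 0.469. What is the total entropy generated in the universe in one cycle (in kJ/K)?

T_H = 527 °C → 527 + 273.15 = 800.15 K.
W = η·Q_H = 0.469 × 709 = 332.5 kJ, so Q_C = Q_H − W = 376.5 kJ.
Reservoir entropy changes: ΔS_H = −Q_H/T_H = −709/800.15 = -0.8861 kJ/K and ΔS_C = +Q_C/T_C = 376.5/290.00 = 1.298 kJ/K.
ΔS_univ = −Q_H/T_H + Q_C/T_C = 0.412 kJ/K (> 0, since η = 0.469 < η_Carnot = 0.638).

ΔS_univ ≈ 0.412 kJ/K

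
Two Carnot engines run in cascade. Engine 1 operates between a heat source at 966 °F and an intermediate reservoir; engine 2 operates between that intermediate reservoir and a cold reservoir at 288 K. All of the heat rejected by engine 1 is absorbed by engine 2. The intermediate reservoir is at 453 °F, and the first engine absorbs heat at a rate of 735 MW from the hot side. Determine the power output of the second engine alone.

Ẇ₂ ≈ 203.3 MW

T_H = 966 °F → (966 − 32) × 5/9 = 518.89 °C = 792.04 K.
T_m = 453 °F → (453 − 32) × 5/9 = 233.89 °C = 507.04 K.
Heat entering the second stage: Q_m = Q_H·(T_m/T_H) = 735 × 507.04/792.04 = 470.5 MW.
Second-stage efficiency η₂ = 1 − T_C/T_m = 1 − 288.00/507.04 = 0.4320, so W₂ = η₂·Q_m = 203.3 MW.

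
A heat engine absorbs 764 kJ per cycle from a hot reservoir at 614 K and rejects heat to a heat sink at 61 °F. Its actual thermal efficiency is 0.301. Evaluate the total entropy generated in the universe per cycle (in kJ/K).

T_C = 61 °F → (61 − 32) × 5/9 = 16.11 °C = 289.26 K.
W = η·Q_H = 0.301 × 764 = 230.0 kJ, so Q_C = Q_H − W = 534.0 kJ.
Reservoir entropy changes: ΔS_H = −Q_H/T_H = −764/614.00 = -1.244 kJ/K and ΔS_C = +Q_C/T_C = 534.0/289.26 = 1.846 kJ/K.
ΔS_univ = −Q_H/T_H + Q_C/T_C = 0.6019 kJ/K (> 0, since η = 0.301 < η_Carnot = 0.529).

ΔS_univ ≈ 0.6019 kJ/K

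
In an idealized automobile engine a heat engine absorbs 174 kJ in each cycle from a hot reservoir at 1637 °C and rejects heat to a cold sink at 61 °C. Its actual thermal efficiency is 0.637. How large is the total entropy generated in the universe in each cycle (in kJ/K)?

ΔS_univ ≈ 0.0979 kJ/K

T_H = 1637 °C → 1637 + 273.15 = 1910.15 K.
T_C = 61 °C → 61 + 273.15 = 334.15 K.
W = η·Q_H = 0.637 × 174 = 110.8 kJ, so Q_C = Q_H − W = 63.16 kJ.
The hot reservoir loses entropy Q_H/T_H = 174/1910.15 = 0.09109 kJ/K; the cold reservoir gains Q_C/T_C = 63.16/334.15 = 0.1890 kJ/K.
ΔS_univ = −Q_H/T_H + Q_C/T_C = 0.0979 kJ/K (> 0, since η = 0.637 < η_Carnot = 0.825).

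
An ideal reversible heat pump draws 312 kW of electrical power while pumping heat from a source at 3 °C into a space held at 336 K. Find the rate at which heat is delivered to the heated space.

T_C = 3 °C → 3 + 273.15 = 276.15 K.
Reversible heating COP: COP_HP = T_H/(T_H − T_C) = 336.00/59.85 = 5.6140.
Q_H = COP_HP · W = 5.6140 × 312 = 1750 kW.

Q̇_H ≈ 1750 kW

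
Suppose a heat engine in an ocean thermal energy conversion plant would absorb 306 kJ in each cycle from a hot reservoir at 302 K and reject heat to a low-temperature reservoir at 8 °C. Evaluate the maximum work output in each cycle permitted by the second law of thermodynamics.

T_C = 8 °C → 8 + 273.15 = 281.15 K.
The upper bound on efficiency is η_max = 1 − T_C/T_H = 1 − 281.15/302.00 = 0.0690.
W_max = η_max · Q_H = 0.0690 × 306 = 21.1 kJ.

W_max ≈ 21.1 kJ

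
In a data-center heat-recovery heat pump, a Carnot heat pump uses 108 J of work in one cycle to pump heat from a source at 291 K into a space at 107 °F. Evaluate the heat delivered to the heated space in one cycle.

Q_H ≈ 1430 J

T_H = 107 °F → (107 − 32) × 5/9 = 41.67 °C = 314.82 K.
For a reversible heat pump, COP_HP = T_H/(T_H − T_C) = 314.82/23.82 = 13.2183.
Q_H = COP_HP · W = 13.2183 × 108 = 1430 J.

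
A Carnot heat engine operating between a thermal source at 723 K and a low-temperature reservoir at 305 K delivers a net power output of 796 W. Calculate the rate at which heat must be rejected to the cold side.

η_rev = 1 − T_C/T_H = 1 − 305.00/723.00 = 0.5781.
Since Q_C/Q_H = T_C/T_H and Q_H = W/η, Q_C = W·T_C/(T_H − T_C) = 796 × 305.00/418.00 = 580.8 W.

Q̇_C ≈ 580.8 W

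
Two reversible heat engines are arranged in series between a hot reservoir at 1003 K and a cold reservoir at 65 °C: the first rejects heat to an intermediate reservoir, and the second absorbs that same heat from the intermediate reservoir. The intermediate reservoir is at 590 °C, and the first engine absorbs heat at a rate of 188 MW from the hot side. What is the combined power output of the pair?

T_C = 65 °C → 65 + 273.15 = 338.15 K.
Two reversible stages in series are equivalent to a single Carnot engine between T_H and T_C, so η_total = 1 − T_C/T_H = 1 − 338.15/1003.00 = 0.6629.
W_total = η_total · Q_H = 0.6629 × 188 = 124.6 MW.

Ẇ_total ≈ 124.6 MW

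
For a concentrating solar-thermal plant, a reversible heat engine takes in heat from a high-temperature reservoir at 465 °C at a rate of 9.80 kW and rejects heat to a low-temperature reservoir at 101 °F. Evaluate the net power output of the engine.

T_H = 465 °C → 465 + 273.15 = 738.15 K.
T_C = 101 °F → (101 − 32) × 5/9 = 38.33 °C = 311.48 K.
Carnot efficiency: η = 1 − T_C/T_H = 1 − 311.48/738.15 = 0.5780.
W = η·Q_H = 0.5780 × 9.80 = 5.665 kW.

Ẇ ≈ 5.665 kW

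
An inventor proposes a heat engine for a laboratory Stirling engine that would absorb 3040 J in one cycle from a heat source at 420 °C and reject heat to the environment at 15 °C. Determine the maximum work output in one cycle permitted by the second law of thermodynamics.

T_H = 420 °C → 420 + 273.15 = 693.15 K.
T_C = 15 °C → 15 + 273.15 = 288.15 K.
By the Carnot theorem, η_max = 1 − T_C/T_H = 1 − 288.15/693.15 = 0.5843.
W_max = η_max · Q_H = 0.5843 × 3040 = 1780 J.

W_max ≈ 1780 J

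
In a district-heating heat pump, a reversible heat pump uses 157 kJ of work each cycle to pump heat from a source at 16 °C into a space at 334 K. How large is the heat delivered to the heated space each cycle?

Q_H ≈ 1169 kJ

T_C = 16 °C → 16 + 273.15 = 289.15 K.
The Carnot heat-pump COP is COP_HP = T_H/(T_H − T_C) = 334.00/44.85 = 7.4470.
Q_H = COP_HP · W = 7.4470 × 157 = 1169 kJ.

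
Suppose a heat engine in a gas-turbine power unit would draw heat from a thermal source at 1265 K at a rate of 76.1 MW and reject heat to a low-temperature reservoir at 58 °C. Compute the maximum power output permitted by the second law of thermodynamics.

Ẇ_max ≈ 56.2 MW

T_C = 58 °C → 58 + 273.15 = 331.15 K.
The upper bound on efficiency is η_max = 1 − T_C/T_H = 1 − 331.15/1265.00 = 0.7382.
W_max = η_max · Q_H = 0.7382 × 76.1 = 56.2 MW.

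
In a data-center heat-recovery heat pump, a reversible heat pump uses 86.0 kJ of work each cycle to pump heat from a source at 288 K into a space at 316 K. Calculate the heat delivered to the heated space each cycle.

Q_H ≈ 970.6 kJ

For a reversible heat pump, COP_HP = T_H/(T_H − T_C) = 316.00/28.00 = 11.2857.
Q_H = COP_HP · W = 11.2857 × 86.0 = 970.6 kJ.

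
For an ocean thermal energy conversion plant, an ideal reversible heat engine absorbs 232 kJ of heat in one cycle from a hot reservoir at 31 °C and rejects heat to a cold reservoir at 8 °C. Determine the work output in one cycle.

W ≈ 17.54 kJ

T_H = 31 °C → 31 + 273.15 = 304.15 K.
T_C = 8 °C → 8 + 273.15 = 281.15 K.
The Carnot efficiency is η = 1 − T_C/T_H = 1 − 281.15/304.15 = 0.0756.
W = η·Q_H = 0.0756 × 232 = 17.54 kJ.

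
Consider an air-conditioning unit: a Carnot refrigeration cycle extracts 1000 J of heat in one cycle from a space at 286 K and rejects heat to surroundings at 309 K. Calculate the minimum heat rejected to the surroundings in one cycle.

Q_H ≈ 1080 J

For a reversible cycle Q_H/Q_C = T_H/T_C, so Q_H = Q_C·T_H/T_C = 1000 × 309.00/286.00 = 1080 J.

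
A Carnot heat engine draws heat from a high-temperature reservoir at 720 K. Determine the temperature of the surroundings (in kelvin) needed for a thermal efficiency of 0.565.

From η = 1 − T_C/T_H, T_C = T_H·(1 − η) = 720.00 × (1 − 0.565) = 313 K.

T_C ≈ 313 K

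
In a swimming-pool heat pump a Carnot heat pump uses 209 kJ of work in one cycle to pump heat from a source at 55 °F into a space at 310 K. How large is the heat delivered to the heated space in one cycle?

T_C = 55 °F → (55 − 32) × 5/9 = 12.78 °C = 285.93 K.
For a reversible heat pump, COP_HP = T_H/(T_H − T_C) = 310.00/24.07 = 12.8779.
Q_H = COP_HP · W = 12.8779 × 209 = 2690 kJ.

Q_H ≈ 2690 kJ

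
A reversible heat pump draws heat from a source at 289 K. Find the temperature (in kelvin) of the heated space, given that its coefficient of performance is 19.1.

COP_HP = T_H/(T_H − T_C) ⇒ T_H = T_C·COP_HP/(COP_HP − 1) = 289.00 × 19.1/(19.1 − 1) = 305 K.

T_H ≈ 305 K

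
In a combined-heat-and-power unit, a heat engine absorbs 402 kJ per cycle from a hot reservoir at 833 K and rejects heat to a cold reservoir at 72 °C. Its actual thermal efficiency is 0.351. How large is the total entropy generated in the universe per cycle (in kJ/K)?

T_C = 72 °C → 72 + 273.15 = 345.15 K.
W = η·Q_H = 0.351 × 402 = 141.1 kJ, so Q_C = Q_H − W = 260.9 kJ.
Entropy balance on the reservoirs: −Q_H/T_H = -0.4826 kJ/K, +Q_C/T_C = 0.7559 kJ/K.
ΔS_univ = −Q_H/T_H + Q_C/T_C = 0.273 kJ/K (> 0, since η = 0.351 < η_Carnot = 0.586).

ΔS_univ ≈ 0.273 kJ/K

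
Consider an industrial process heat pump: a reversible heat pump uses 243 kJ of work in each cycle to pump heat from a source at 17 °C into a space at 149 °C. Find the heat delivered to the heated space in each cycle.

Q_H ≈ 777 kJ

T_H = 149 °C → 149 + 273.15 = 422.15 K.
T_C = 17 °C → 17 + 273.15 = 290.15 K.
The Carnot heat-pump COP is COP_HP = T_H/(T_H − T_C) = 422.15/132.00 = 3.1981.
Q_H = COP_HP · W = 3.1981 × 243 = 777 kJ.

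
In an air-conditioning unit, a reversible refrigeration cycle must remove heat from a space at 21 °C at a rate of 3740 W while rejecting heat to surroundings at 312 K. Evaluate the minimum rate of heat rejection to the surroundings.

Q̇_H ≈ 3970 W

T_C = 21 °C → 21 + 273.15 = 294.15 K.
For a reversible cycle Q_H/Q_C = T_H/T_C, so Q_H = Q_C·T_H/T_C = 3740 × 312.00/294.15 = 3970 W.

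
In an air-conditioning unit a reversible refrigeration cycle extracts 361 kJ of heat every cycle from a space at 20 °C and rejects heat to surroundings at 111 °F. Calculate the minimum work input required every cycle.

W_in ≈ 29.4 kJ

T_H = 111 °F → (111 − 32) × 5/9 = 43.89 °C = 317.04 K.
T_C = 20 °C → 20 + 273.15 = 293.15 K.
Carnot COP: COP_R = T_C/(T_H − T_C) = 293.15/23.89 = 12.2714.
W = Q_C/COP_R = 361/12.2714 = 29.4 kJ.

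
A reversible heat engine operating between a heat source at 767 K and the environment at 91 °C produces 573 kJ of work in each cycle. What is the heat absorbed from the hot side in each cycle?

Q_H ≈ 1091 kJ

T_C = 91 °C → 91 + 273.15 = 364.15 K.
Carnot efficiency: η = 1 − T_C/T_H = 1 − 364.15/767.00 = 0.5252.
Q_H = W/η = 573/0.5252 = 1091 kJ.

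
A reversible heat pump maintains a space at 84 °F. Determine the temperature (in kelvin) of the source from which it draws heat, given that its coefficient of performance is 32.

T_C ≈ 293 K

T_H = 84 °F → (84 − 32) × 5/9 = 28.89 °C = 302.04 K.
COP_HP = T_H/(T_H − T_C) ⇒ T_C = T_H·(COP_HP − 1)/COP_HP = 302.04 × (32 − 1)/32 = 293 K.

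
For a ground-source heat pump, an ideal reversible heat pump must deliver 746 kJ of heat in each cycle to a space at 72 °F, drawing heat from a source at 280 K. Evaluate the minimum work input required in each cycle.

T_H = 72 °F → (72 − 32) × 5/9 = 22.22 °C = 295.37 K.
The Carnot heat-pump COP is COP_HP = T_H/(T_H − T_C) = 295.37/15.37 = 19.2147.
W = Q_H/COP_HP = 746/19.2147 = 38.8 kJ.

W_in ≈ 38.8 kJ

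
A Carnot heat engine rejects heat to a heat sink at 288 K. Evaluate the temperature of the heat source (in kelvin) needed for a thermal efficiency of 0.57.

T_H ≈ 669.8 K

From η = 1 − T_C/T_H, solving for T_H gives T_H = T_C/(1 − η) = 288.00/(1 − 0.57) = 669.8 K.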